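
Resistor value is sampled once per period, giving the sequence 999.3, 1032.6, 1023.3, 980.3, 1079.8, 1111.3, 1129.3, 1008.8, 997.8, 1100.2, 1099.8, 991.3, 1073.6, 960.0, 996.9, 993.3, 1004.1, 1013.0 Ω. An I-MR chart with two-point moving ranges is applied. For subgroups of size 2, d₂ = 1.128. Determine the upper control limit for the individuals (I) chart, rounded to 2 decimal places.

X̄ = (999.3 + 1032.6 + 1023.3 + 980.3 + 1079.8 + 1111.3 + 1129.3 + 1008.8 + 997.8 + 1100.2 + 1099.8 + 991.3 + 1073.6 + 960.0 + 996.9 + 993.3 + 1004.1 + 1013.0) / 18 = 1033.0389
Moving ranges: 33.3, 9.3, 43.0, 99.5, 31.5, 18.0, 120.5, 11.0, 102.4, 0.4, 108.5, 82.3, 113.6, 36.9, 3.6, 10.8, 8.9; M̄R̄ = 833.5000 / 17 = 49.0294
UCL = X̄ + 3·M̄R̄/d₂ = 1033.0389 + 3 × 49.0294 / 1.128 = 1163.4363

1163.44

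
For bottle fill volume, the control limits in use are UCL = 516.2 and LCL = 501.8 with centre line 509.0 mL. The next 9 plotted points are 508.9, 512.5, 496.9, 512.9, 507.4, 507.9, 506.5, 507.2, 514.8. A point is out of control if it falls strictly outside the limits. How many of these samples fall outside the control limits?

Compare each point to [501.8, 516.2]: sample 3 = 496.9 < LCL.

1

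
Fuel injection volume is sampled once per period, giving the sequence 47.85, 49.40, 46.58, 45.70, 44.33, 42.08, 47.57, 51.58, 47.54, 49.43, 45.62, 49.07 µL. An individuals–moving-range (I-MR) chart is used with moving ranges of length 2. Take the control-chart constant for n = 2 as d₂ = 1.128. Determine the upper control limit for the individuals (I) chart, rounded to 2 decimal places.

54.86

X̄ = (47.85 + 49.40 + 46.58 + 45.70 + 44.33 + 42.08 + 47.57 + 51.58 + 47.54 + 49.43 + 45.62 + 49.07) / 12 = 47.2292
Moving ranges: 1.55, 2.82, 0.88, 1.37, 2.25, 5.49, 4.01, 4.04, 1.89, 3.81, 3.45; M̄R̄ = 31.5600 / 11 = 2.8691
UCL = X̄ + 3·M̄R̄/d₂ = 47.2292 + 3 × 2.8691 / 1.128 = 54.8597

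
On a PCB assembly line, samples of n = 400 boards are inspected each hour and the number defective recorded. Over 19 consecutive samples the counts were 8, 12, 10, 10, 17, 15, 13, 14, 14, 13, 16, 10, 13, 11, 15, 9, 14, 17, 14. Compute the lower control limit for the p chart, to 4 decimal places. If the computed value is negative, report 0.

p̄ = Σdᵢ / (k·n) = 245 / (19 × 400) = 0.03224
LCL = p̄ − 3·√(p̄(1−p̄)/n) = 0.03224 − 3 × 0.00883 = 0.00574

0.0057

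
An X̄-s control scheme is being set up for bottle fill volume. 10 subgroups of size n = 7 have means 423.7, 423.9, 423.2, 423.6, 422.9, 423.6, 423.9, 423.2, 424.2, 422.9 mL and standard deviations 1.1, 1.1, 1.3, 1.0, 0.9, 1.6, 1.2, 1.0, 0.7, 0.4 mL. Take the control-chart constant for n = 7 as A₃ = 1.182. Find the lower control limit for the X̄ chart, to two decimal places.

X̄̄ = (423.7 + 423.9 + 423.2 + 423.6 + 422.9 + 423.6 + 423.9 + 423.2 + 424.2 + 422.9) / 10 = 423.5100
s̄ = (1.1 + 1.1 + 1.3 + 1.0 + 0.9 + 1.6 + 1.2 + 1.0 + 0.7 + 0.4) / 10 = 1.0300
LCL = X̄̄ − A₃·s̄ = 423.5100 − 1.182 × 1.0300 = 422.2925

422.29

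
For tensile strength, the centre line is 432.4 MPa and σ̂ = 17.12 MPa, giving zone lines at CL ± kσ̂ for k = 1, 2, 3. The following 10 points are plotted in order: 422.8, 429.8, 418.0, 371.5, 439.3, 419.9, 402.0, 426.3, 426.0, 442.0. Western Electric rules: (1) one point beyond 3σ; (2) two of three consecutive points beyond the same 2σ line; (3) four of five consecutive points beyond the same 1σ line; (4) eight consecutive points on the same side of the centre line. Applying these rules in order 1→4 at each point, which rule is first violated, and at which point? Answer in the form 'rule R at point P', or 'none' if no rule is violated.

rule 1 at point 4

Zone of each point (C = within 1σ̂, B = 1σ̂–2σ̂, A = 2σ̂–3σ̂, * = beyond 3σ̂; sign = side of CL): 1:-C, 2:-C, 3:-C, 4:-*, 5:+C, 6:-C, 7:-B, 8:-C, 9:-C, 10:+C
Rule 1 (one point beyond the 3σ limits) is satisfied at point 4.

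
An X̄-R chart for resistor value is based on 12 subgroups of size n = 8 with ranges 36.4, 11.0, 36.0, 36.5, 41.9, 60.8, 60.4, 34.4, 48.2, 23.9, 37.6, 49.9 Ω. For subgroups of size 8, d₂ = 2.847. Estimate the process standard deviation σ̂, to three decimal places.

R̄ = (36.4 + 11.0 + 36.0 + 36.5 + 41.9 + 60.8 + 60.4 + 34.4 + 48.2 + 23.9 + 37.6 + 49.9) / 12 = 39.7500
σ̂ = R̄ / d₂ = 39.7500 / 2.847 = 13.9621

13.962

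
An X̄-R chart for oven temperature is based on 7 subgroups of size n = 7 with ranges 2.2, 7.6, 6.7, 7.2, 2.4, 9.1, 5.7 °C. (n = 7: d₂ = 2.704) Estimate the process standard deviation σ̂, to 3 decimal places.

R̄ = (2.2 + 7.6 + 6.7 + 7.2 + 2.4 + 9.1 + 5.7) / 7 = 5.8429
σ̂ = R̄ / d₂ = 5.8429 / 2.704 = 2.1608

2.161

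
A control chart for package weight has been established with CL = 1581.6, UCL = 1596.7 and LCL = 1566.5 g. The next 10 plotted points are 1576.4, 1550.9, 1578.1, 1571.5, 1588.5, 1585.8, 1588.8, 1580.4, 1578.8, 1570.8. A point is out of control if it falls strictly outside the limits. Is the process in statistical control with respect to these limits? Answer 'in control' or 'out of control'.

out of control

Compare each point to [1566.5, 1596.7]: sample 2 = 1550.9 < LCL.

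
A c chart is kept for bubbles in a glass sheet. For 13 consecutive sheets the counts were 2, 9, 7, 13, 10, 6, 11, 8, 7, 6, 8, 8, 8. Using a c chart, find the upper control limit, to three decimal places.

c̄ = (2 + 9 + 7 + 13 + 10 + 6 + 11 + 8 + 7 + 6 + 8 + 8 + 8) / 13 = 103 / 13 = 7.9231
UCL = c̄ + 3√c̄ = 7.9231 + 3 × √7.9231 = 7.9231 + 3 × 2.8148 = 16.3675

16.367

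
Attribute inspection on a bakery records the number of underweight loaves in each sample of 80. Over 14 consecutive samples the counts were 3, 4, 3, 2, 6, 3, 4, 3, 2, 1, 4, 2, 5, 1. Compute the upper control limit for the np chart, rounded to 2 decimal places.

8.23

p̄ = Σdᵢ / (k·n) = 43 / (14 × 80) = 0.03839
UCL = np̄ + 3·√(np̄(1−p̄)) = 3.0714 + 3 × √(3.0714×0.96161) = 3.0714 + 3 × 1.7186 = 8.2272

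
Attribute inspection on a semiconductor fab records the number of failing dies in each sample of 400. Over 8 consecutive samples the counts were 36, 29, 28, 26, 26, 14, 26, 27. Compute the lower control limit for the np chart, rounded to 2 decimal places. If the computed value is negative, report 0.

11.58

p̄ = Σdᵢ / (k·n) = 212 / (8 × 400) = 0.06625
LCL = np̄ − 3·√(np̄(1−p̄)) = 26.5000 − 3 × 4.9744 = 11.5769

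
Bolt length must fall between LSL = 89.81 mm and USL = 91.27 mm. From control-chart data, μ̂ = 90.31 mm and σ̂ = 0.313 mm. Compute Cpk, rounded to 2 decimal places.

0.53

Cpu = (USL − μ̂) / (3σ̂) = (91.27 − 90.31) / (3 × 0.313) = 1.0224; Cpl = (μ̂ − LSL) / (3σ̂) = (90.31 − 89.81) / (3 × 0.313) = 0.5325; Cpk = min(Cpu, Cpl) = 0.5325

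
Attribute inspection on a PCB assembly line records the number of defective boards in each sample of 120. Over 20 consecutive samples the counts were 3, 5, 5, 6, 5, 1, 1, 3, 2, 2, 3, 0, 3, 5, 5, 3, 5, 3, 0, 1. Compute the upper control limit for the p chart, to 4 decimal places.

0.0685

p̄ = Σdᵢ / (k·n) = 61 / (20 × 120) = 0.02542
UCL = p̄ + 3·√(p̄(1−p̄)/n) = 0.02542 + 3 × √(0.02542×0.97458/120) = 0.02542 + 3 × 0.01437 = 0.06852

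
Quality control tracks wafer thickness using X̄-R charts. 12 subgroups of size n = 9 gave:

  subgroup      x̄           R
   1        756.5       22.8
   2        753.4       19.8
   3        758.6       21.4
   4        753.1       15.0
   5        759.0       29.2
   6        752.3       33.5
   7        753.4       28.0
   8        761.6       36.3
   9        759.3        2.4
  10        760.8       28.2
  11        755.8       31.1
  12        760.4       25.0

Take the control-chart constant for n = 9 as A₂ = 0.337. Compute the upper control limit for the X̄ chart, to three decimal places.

765.237

X̄̄ = (756.5 + 753.4 + 758.6 + 753.1 + 759.0 + 752.3 + 753.4 + 761.6 + 759.3 + 760.8 + 755.8 + 760.4) / 12 = 9084.2000 / 12 = 757.0167
R̄ = (22.8 + 19.8 + 21.4 + 15.0 + 29.2 + 33.5 + 28.0 + 36.3 + 2.4 + 28.2 + 31.1 + 25.0) / 12 = 292.7000 / 12 = 24.3917
UCL = X̄̄ + A₂·R̄ = 757.0167 + 0.337 × 24.3917 = 765.2367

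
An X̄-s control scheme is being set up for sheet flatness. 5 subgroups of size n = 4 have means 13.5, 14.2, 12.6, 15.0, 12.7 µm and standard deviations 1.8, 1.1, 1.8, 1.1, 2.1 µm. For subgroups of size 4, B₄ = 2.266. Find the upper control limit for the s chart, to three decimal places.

s̄ = (1.8 + 1.1 + 1.8 + 1.1 + 2.1) / 5 = 1.5800
UCL_s = B₄·s̄ = 2.266 × 1.5800 = 3.5803

3.580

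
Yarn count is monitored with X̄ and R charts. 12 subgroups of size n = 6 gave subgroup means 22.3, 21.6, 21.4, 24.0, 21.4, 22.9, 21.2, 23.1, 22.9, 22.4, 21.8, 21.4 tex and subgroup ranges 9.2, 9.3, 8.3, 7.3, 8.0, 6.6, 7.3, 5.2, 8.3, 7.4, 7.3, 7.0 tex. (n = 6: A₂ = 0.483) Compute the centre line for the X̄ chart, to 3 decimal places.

22.200

X̄̄ = (22.3 + 21.6 + 21.4 + 24.0 + 21.4 + 22.9 + 21.2 + 23.1 + 22.9 + 22.4 + 21.8 + 21.4) / 12 = 266.4000 / 12 = 22.2000
CL = X̄̄ = 22.2000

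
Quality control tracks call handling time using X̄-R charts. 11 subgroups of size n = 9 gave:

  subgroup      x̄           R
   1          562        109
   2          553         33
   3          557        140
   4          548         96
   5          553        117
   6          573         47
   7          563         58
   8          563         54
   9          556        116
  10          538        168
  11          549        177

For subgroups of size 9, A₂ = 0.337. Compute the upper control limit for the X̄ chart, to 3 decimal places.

X̄̄ = (562 + 553 + 557 + 548 + 553 + 573 + 563 + 563 + 556 + 538 + 549) / 11 = 6115.0000 / 11 = 555.9091
R̄ = (109 + 33 + 140 + 96 + 117 + 47 + 58 + 54 + 116 + 168 + 177) / 11 = 1115.0000 / 11 = 101.3636
UCL = X̄̄ + A₂·R̄ = 555.9091 + 0.337 × 101.3636 = 590.0686

590.069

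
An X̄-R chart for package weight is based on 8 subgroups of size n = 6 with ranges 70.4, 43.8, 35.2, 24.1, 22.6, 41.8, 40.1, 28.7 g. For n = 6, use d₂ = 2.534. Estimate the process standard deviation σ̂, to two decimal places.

15.13

R̄ = (70.4 + 43.8 + 35.2 + 24.1 + 22.6 + 41.8 + 40.1 + 28.7) / 8 = 38.3375
σ̂ = R̄ / d₂ = 38.3375 / 2.534 = 15.1292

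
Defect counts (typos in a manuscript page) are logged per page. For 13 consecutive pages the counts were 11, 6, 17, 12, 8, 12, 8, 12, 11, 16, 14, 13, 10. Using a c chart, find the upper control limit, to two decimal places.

c̄ = (11 + 6 + 17 + 12 + 8 + 12 + 8 + 12 + 11 + 16 + 14 + 13 + 10) / 13 = 150 / 13 = 11.5385
UCL = c̄ + 3√c̄ = 11.5385 + 3 × √11.5385 = 11.5385 + 3 × 3.3968 = 21.7290

21.73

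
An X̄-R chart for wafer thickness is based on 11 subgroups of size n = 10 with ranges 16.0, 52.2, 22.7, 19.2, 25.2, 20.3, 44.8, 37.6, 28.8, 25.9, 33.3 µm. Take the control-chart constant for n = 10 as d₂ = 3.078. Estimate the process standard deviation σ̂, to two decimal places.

9.63

R̄ = (16.0 + 52.2 + 22.7 + 19.2 + 25.2 + 20.3 + 44.8 + 37.6 + 28.8 + 25.9 + 33.3) / 11 = 29.6364
σ̂ = R̄ / d₂ = 29.6364 / 3.078 = 9.6284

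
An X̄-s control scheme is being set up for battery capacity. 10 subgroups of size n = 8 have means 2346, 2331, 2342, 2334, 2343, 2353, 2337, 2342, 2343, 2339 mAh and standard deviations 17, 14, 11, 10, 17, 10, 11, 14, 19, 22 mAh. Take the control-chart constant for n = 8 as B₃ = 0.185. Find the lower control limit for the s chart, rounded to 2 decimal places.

2.68

s̄ = (17 + 14 + 11 + 10 + 17 + 10 + 11 + 14 + 19 + 22) / 10 = 14.5000
LCL_s = B₃·s̄ = 0.185 × 14.5000 = 2.6825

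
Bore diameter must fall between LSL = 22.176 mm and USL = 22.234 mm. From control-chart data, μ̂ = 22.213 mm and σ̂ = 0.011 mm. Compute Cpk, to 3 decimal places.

0.636

Cpu = (USL − μ̂) / (3σ̂) = (22.234 − 22.213) / (3 × 0.011) = 0.6364; Cpl = (μ̂ − LSL) / (3σ̂) = (22.213 − 22.176) / (3 × 0.011) = 1.1212; Cpk = min(Cpu, Cpl) = 0.6364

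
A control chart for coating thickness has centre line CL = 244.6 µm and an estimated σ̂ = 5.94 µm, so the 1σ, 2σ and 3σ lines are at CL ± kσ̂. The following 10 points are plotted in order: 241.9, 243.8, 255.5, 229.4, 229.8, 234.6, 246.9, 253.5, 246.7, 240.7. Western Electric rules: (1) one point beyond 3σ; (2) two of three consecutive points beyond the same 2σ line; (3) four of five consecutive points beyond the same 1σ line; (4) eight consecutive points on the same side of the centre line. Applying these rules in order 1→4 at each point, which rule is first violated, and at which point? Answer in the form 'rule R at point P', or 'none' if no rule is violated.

Zone of each point (C = within 1σ̂, B = 1σ̂–2σ̂, A = 2σ̂–3σ̂, * = beyond 3σ̂; sign = side of CL): 1:-C, 2:-C, 3:+B, 4:-A, 5:-A, 6:-B, 7:+C, 8:+B, 9:+C, 10:-C
Rule 2 (two of three consecutive points beyond the same 2σ limit) is satisfied at point 5.

rule 2 at point 5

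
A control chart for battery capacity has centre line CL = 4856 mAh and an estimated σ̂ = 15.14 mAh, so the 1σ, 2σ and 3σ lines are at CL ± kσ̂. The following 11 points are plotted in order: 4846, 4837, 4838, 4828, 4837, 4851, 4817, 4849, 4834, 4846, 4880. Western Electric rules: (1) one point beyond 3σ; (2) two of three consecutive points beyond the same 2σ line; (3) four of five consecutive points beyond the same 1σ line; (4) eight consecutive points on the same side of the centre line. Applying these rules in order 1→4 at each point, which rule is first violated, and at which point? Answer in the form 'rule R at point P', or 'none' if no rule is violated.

rule 3 at point 5

Zone of each point (C = within 1σ̂, B = 1σ̂–2σ̂, A = 2σ̂–3σ̂, * = beyond 3σ̂; sign = side of CL): 1:-C, 2:-B, 3:-B, 4:-B, 5:-B, 6:-C, 7:-A, 8:-C, 9:-B, 10:-C, 11:+B
Rule 3 (four of five consecutive points beyond the same 1σ limit) is satisfied at point 5.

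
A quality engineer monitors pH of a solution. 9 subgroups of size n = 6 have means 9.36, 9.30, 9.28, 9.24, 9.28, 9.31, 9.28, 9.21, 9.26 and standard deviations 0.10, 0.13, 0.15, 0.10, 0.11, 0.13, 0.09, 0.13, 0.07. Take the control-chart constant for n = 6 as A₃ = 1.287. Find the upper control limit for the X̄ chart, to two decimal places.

X̄̄ = (9.36 + 9.30 + 9.28 + 9.24 + 9.28 + 9.31 + 9.28 + 9.21 + 9.26) / 9 = 9.2800
s̄ = (0.10 + 0.13 + 0.15 + 0.10 + 0.11 + 0.13 + 0.09 + 0.13 + 0.07) / 9 = 0.1122
UCL = X̄̄ + A₃·s̄ = 9.2800 + 1.287 × 0.1122 = 9.4244

9.42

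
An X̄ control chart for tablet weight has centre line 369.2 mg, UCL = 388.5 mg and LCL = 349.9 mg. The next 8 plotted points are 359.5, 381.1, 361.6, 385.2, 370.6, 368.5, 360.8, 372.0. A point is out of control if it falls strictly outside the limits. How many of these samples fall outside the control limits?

0

All 8 points lie within [349.9, 388.5].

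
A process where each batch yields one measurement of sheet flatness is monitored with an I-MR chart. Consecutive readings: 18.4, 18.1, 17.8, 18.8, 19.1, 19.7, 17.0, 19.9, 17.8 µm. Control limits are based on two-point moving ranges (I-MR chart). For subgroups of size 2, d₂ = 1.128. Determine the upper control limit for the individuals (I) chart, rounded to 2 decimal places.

X̄ = (18.4 + 18.1 + 17.8 + 18.8 + 19.1 + 19.7 + 17.0 + 19.9 + 17.8) / 9 = 18.5111
Moving ranges: 0.3, 0.3, 1.0, 0.3, 0.6, 2.7, 2.9, 2.1; M̄R̄ = 10.2000 / 8 = 1.2750
UCL = X̄ + 3·M̄R̄/d₂ = 18.5111 + 3 × 1.2750 / 1.128 = 21.9021

21.90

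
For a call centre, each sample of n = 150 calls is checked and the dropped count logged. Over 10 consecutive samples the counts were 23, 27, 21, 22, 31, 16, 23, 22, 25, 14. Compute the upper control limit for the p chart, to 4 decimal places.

0.2366

p̄ = Σdᵢ / (k·n) = 224 / (10 × 150) = 0.14933
UCL = p̄ + 3·√(p̄(1−p̄)/n) = 0.14933 + 3 × √(0.14933×0.85067/150) = 0.14933 + 3 × 0.02910 = 0.23664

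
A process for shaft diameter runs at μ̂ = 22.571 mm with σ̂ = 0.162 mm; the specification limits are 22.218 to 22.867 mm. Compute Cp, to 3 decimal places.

Cp = (USL − LSL) / (6σ̂) = (22.867 − 22.218) / (6 × 0.162) = 0.6490 / 0.9720 = 0.6677

0.668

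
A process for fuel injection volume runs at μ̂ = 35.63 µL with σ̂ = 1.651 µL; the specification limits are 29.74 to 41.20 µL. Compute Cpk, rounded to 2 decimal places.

1.12

Cpu = (USL − μ̂) / (3σ̂) = (41.20 − 35.63) / (3 × 1.651) = 1.1246; Cpl = (μ̂ − LSL) / (3σ̂) = (35.63 − 29.74) / (3 × 1.651) = 1.1892; Cpk = min(Cpu, Cpl) = 1.1246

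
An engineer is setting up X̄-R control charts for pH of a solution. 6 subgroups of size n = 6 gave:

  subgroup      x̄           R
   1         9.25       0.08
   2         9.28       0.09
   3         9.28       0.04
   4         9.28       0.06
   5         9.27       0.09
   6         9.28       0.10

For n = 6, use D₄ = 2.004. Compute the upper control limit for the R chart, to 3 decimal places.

R̄ = (0.08 + 0.09 + 0.04 + 0.06 + 0.09 + 0.10) / 6 = 0.4600 / 6 = 0.0767
UCL_R = D₄·R̄ = 2.004 × 0.0767 = 0.1536

0.154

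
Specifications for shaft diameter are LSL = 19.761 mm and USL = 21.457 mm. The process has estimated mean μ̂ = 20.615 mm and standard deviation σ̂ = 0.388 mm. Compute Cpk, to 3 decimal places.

Cpu = (USL − μ̂) / (3σ̂) = (21.457 − 20.615) / (3 × 0.388) = 0.7234; Cpl = (μ̂ − LSL) / (3σ̂) = (20.615 − 19.761) / (3 × 0.388) = 0.7337; Cpk = min(Cpu, Cpl) = 0.7234

0.723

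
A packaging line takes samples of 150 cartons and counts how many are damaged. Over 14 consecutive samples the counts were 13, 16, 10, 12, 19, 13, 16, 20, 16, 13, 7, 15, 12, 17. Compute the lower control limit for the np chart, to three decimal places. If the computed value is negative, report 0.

3.453

p̄ = Σdᵢ / (k·n) = 199 / (14 × 150) = 0.09476
LCL = np̄ − 3·√(np̄(1−p̄)) = 14.2143 − 3 × 3.5871 = 3.4530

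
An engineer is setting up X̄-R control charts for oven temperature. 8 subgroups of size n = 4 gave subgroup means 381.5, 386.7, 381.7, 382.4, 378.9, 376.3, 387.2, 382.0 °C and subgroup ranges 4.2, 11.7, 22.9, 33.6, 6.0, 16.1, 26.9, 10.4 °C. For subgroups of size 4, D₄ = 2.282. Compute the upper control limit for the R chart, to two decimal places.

R̄ = (4.2 + 11.7 + 22.9 + 33.6 + 6.0 + 16.1 + 26.9 + 10.4) / 8 = 131.8000 / 8 = 16.4750
UCL_R = D₄·R̄ = 2.282 × 16.4750 = 37.5960

37.60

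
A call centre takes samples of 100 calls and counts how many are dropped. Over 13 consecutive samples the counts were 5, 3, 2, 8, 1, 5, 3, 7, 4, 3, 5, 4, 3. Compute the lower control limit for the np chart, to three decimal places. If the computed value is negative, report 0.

0.000

p̄ = Σdᵢ / (k·n) = 53 / (13 × 100) = 0.04077
LCL = np̄ − 3·√(np̄(1−p̄)) = 4.0769 − 3 × 1.9776 = -1.8557 → 0 (negative, so LCL = 0)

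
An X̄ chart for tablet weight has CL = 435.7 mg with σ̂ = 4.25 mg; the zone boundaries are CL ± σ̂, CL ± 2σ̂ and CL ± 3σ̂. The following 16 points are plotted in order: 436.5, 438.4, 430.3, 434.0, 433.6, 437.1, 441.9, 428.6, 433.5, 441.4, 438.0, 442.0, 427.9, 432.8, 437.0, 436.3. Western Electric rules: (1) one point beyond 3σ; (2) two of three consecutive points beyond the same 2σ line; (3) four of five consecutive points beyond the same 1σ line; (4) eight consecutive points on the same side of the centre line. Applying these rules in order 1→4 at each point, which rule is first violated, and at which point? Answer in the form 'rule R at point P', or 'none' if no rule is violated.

none

Zone of each point (C = within 1σ̂, B = 1σ̂–2σ̂, A = 2σ̂–3σ̂, * = beyond 3σ̂; sign = side of CL): 1:+C, 2:+C, 3:-B, 4:-C, 5:-C, 6:+C, 7:+B, 8:-B, 9:-C, 10:+B, 11:+C, 12:+B, 13:-B, 14:-C, 15:+C, 16:+C
No rule fires across all 16 points.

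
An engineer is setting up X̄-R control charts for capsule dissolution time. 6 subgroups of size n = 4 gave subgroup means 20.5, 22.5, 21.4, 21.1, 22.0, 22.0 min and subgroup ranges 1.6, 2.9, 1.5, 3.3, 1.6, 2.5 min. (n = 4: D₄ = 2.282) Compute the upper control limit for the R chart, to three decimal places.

R̄ = (1.6 + 2.9 + 1.5 + 3.3 + 1.6 + 2.5) / 6 = 13.4000 / 6 = 2.2333
UCL_R = D₄·R̄ = 2.282 × 2.2333 = 5.0965

5.096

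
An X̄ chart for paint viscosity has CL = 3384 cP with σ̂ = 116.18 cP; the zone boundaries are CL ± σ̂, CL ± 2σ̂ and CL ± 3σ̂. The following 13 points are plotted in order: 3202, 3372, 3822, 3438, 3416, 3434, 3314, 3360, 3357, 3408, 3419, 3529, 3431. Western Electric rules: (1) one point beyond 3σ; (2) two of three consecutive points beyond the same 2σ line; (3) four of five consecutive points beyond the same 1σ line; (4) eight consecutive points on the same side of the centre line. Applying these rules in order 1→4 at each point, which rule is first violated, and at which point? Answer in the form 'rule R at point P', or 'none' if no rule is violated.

Zone of each point (C = within 1σ̂, B = 1σ̂–2σ̂, A = 2σ̂–3σ̂, * = beyond 3σ̂; sign = side of CL): 1:-B, 2:-C, 3:+*, 4:+C, 5:+C, 6:+C, 7:-C, 8:-C, 9:-C, 10:+C, 11:+C, 12:+B, 13:+C
Rule 1 (one point beyond the 3σ limits) is satisfied at point 3.

rule 1 at point 3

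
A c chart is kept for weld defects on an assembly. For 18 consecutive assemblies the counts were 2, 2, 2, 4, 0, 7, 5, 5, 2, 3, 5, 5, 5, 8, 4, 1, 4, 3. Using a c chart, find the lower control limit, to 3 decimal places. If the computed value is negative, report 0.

c̄ = (2 + 2 + 2 + 4 + 0 + 7 + 5 + 5 + 2 + 3 + 5 + 5 + 5 + 8 + 4 + 1 + 4 + 3) / 18 = 67 / 18 = 3.7222
LCL = c̄ − 3√c̄ = 3.7222 − 3 × 1.9293 = -2.0657 → 0 (cannot be negative)

0.000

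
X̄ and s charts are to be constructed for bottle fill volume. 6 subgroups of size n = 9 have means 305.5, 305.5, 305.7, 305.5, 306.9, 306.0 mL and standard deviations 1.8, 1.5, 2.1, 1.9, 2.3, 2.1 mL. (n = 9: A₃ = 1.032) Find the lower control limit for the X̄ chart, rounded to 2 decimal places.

X̄̄ = (305.5 + 305.5 + 305.7 + 305.5 + 306.9 + 306.0) / 6 = 305.8500
s̄ = (1.8 + 1.5 + 2.1 + 1.9 + 2.3 + 2.1) / 6 = 1.9500
LCL = X̄̄ − A₃·s̄ = 305.8500 − 1.032 × 1.9500 = 303.8376

303.84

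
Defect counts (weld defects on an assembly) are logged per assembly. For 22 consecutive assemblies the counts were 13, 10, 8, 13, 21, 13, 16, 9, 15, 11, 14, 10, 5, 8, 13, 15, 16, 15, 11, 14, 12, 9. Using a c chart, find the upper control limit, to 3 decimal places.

c̄ = (13 + 10 + 8 + 13 + 21 + 13 + 16 + 9 + 15 + 11 + 14 + 10 + 5 + 8 + 13 + 15 + 16 + 15 + 11 + 14 + 12 + 9) / 22 = 271 / 22 = 12.3182
UCL = c̄ + 3√c̄ = 12.3182 + 3 × √12.3182 = 12.3182 + 3 × 3.5097 = 22.8474

22.847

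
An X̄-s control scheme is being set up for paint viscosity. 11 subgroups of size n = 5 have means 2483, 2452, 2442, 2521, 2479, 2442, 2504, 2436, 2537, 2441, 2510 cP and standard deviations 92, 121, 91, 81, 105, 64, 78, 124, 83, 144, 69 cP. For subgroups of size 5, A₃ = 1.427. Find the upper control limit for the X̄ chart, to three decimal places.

2613.473

X̄̄ = (2483 + 2452 + 2442 + 2521 + 2479 + 2442 + 2504 + 2436 + 2537 + 2441 + 2510) / 11 = 2477.0000
s̄ = (92 + 121 + 91 + 81 + 105 + 64 + 78 + 124 + 83 + 144 + 69) / 11 = 95.6364
UCL = X̄̄ + A₃·s̄ = 2477.0000 + 1.427 × 95.6364 = 2613.4731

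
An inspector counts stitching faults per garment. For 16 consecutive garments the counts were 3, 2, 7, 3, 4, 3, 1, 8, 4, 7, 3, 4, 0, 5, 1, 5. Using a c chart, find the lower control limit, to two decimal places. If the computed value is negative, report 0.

c̄ = (3 + 2 + 7 + 3 + 4 + 3 + 1 + 8 + 4 + 7 + 3 + 4 + 0 + 5 + 1 + 5) / 16 = 60 / 16 = 3.7500
LCL = c̄ − 3√c̄ = 3.7500 − 3 × 1.9365 = -2.0595 → 0 (cannot be negative)

0.00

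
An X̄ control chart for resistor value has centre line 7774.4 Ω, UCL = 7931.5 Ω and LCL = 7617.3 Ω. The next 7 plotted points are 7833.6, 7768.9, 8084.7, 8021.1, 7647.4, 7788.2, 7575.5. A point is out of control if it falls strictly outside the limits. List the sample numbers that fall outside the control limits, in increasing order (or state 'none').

Compare each point to [7617.3, 7931.5]: sample 3 = 8084.7 > UCL; sample 4 = 8021.1 > UCL; sample 7 = 7575.5 < LCL.

3, 4, 7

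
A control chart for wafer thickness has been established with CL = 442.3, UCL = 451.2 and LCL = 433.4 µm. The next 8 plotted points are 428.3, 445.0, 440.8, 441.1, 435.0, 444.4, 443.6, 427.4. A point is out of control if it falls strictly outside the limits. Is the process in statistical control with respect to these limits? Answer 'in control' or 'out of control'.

out of control

Compare each point to [433.4, 451.2]: sample 1 = 428.3 < LCL; sample 8 = 427.4 < LCL.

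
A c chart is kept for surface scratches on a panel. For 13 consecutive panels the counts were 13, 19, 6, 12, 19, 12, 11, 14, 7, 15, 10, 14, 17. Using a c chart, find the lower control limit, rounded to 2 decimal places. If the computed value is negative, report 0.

c̄ = (13 + 19 + 6 + 12 + 19 + 12 + 11 + 14 + 7 + 15 + 10 + 14 + 17) / 13 = 169 / 13 = 13.0000
LCL = c̄ − 3√c̄ = 13.0000 − 3 × 3.6056 = 2.1833

2.18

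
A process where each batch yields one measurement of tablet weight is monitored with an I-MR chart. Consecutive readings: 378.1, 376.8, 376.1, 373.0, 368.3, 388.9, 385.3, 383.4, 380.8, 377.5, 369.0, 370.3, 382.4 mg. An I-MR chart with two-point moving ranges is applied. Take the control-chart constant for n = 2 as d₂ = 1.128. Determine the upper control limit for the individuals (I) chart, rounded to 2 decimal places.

X̄ = (378.1 + 376.8 + 376.1 + 373.0 + 368.3 + 388.9 + 385.3 + 383.4 + 380.8 + 377.5 + 369.0 + 370.3 + 382.4) / 13 = 377.6846
Moving ranges: 1.3, 0.7, 3.1, 4.7, 20.6, 3.6, 1.9, 2.6, 3.3, 8.5, 1.3, 12.1; M̄R̄ = 63.7000 / 12 = 5.3083
UCL = X̄ + 3·M̄R̄/d₂ = 377.6846 + 3 × 5.3083 / 1.128 = 391.8025

391.80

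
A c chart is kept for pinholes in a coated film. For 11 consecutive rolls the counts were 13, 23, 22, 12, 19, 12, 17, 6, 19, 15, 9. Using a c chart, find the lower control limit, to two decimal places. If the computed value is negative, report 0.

c̄ = (13 + 23 + 22 + 12 + 19 + 12 + 17 + 6 + 19 + 15 + 9) / 11 = 167 / 11 = 15.1818
LCL = c̄ − 3√c̄ = 15.1818 − 3 × 3.8964 = 3.4927

3.49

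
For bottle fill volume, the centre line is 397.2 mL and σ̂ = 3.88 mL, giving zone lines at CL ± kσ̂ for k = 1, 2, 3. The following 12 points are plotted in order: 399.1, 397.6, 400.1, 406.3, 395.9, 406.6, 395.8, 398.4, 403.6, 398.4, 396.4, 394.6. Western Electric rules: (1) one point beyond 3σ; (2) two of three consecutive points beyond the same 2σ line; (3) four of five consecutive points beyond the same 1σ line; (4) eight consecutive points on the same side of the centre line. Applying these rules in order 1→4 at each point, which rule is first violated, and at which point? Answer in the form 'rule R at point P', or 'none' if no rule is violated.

rule 2 at point 6

Zone of each point (C = within 1σ̂, B = 1σ̂–2σ̂, A = 2σ̂–3σ̂, * = beyond 3σ̂; sign = side of CL): 1:+C, 2:+C, 3:+C, 4:+A, 5:-C, 6:+A, 7:-C, 8:+C, 9:+B, 10:+C, 11:-C, 12:-C
Rule 2 (two of three consecutive points beyond the same 2σ limit) is satisfied at point 6.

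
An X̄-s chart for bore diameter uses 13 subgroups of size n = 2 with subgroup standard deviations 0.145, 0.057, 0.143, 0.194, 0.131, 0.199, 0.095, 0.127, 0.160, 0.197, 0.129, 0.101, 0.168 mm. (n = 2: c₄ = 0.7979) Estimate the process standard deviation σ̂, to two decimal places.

0.18

s̄ = (0.145 + 0.057 + 0.143 + 0.194 + 0.131 + 0.199 + 0.095 + 0.127 + 0.160 + 0.197 + 0.129 + 0.101 + 0.168) / 13 = 0.1420
σ̂ = s̄ / c₄ = 0.1420 / 0.7979 = 0.1780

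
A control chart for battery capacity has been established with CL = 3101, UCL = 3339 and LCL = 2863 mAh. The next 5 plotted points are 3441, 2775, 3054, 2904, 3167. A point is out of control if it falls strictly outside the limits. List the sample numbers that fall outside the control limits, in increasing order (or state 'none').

1, 2

Compare each point to [2863, 3339]: sample 1 = 3441 > UCL; sample 2 = 2775 < LCL.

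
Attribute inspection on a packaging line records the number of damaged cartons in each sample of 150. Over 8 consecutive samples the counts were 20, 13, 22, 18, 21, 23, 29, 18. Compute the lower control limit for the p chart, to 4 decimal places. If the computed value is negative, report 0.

0.0525

p̄ = Σdᵢ / (k·n) = 164 / (8 × 150) = 0.13667
LCL = p̄ − 3·√(p̄(1−p̄)/n) = 0.13667 − 3 × 0.02805 = 0.05253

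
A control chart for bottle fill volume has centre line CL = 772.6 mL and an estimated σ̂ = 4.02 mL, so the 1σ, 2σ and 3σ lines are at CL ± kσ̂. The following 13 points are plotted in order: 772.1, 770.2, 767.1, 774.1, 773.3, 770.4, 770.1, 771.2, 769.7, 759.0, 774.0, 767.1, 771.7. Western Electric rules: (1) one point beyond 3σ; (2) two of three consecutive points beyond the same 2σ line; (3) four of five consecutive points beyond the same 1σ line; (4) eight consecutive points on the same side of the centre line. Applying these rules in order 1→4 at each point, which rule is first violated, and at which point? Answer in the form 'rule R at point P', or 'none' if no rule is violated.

Zone of each point (C = within 1σ̂, B = 1σ̂–2σ̂, A = 2σ̂–3σ̂, * = beyond 3σ̂; sign = side of CL): 1:-C, 2:-C, 3:-B, 4:+C, 5:+C, 6:-C, 7:-C, 8:-C, 9:-C, 10:-*, 11:+C, 12:-B, 13:-C
Rule 1 (one point beyond the 3σ limits) is satisfied at point 10.

rule 1 at point 10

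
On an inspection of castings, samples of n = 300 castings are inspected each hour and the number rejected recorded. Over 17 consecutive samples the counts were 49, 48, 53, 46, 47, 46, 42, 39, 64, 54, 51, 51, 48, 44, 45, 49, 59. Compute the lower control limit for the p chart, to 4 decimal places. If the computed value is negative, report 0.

p̄ = Σdᵢ / (k·n) = 835 / (17 × 300) = 0.16373
LCL = p̄ − 3·√(p̄(1−p̄)/n) = 0.16373 − 3 × 0.02136 = 0.09964

0.0996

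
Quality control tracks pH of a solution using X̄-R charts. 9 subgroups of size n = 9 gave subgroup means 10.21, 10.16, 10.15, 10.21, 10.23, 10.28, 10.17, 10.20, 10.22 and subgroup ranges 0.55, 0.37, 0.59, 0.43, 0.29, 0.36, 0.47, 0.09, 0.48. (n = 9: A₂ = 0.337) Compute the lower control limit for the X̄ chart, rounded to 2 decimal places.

X̄̄ = (10.21 + 10.16 + 10.15 + 10.21 + 10.23 + 10.28 + 10.17 + 10.20 + 10.22) / 9 = 91.8300 / 9 = 10.2033
R̄ = (0.55 + 0.37 + 0.59 + 0.43 + 0.29 + 0.36 + 0.47 + 0.09 + 0.48) / 9 = 3.6300 / 9 = 0.4033
LCL = X̄̄ − A₂·R̄ = 10.2033 − 0.337 × 0.4033 = 10.0674

10.07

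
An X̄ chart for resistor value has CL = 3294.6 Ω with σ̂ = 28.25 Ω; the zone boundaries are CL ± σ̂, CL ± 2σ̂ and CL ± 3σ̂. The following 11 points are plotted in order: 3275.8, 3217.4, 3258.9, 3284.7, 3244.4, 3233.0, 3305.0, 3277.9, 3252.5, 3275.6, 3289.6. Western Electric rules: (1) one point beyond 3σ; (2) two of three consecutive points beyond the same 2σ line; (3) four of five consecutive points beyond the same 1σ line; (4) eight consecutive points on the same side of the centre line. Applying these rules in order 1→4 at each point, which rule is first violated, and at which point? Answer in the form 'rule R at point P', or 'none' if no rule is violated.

rule 3 at point 6

Zone of each point (C = within 1σ̂, B = 1σ̂–2σ̂, A = 2σ̂–3σ̂, * = beyond 3σ̂; sign = side of CL): 1:-C, 2:-A, 3:-B, 4:-C, 5:-B, 6:-A, 7:+C, 8:-C, 9:-B, 10:-C, 11:-C
Rule 3 (four of five consecutive points beyond the same 1σ limit) is satisfied at point 6.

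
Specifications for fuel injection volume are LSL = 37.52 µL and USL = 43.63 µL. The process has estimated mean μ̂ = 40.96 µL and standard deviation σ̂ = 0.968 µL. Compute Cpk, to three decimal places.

Cpu = (USL − μ̂) / (3σ̂) = (43.63 − 40.96) / (3 × 0.968) = 0.9194; Cpl = (μ̂ − LSL) / (3σ̂) = (40.96 − 37.52) / (3 × 0.968) = 1.1846; Cpk = min(Cpu, Cpl) = 0.9194

0.919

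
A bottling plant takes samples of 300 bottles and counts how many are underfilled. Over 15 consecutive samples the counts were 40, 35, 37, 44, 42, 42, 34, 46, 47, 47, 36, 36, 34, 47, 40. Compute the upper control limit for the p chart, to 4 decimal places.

p̄ = Σdᵢ / (k·n) = 607 / (15 × 300) = 0.13489
UCL = p̄ + 3·√(p̄(1−p̄)/n) = 0.13489 + 3 × √(0.13489×0.86511/300) = 0.13489 + 3 × 0.01972 = 0.19406

0.1941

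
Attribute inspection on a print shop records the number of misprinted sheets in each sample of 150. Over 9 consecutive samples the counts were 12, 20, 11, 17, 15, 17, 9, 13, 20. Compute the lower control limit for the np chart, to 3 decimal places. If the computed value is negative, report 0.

p̄ = Σdᵢ / (k·n) = 134 / (9 × 150) = 0.09926
LCL = np̄ − 3·√(np̄(1−p̄)) = 14.8889 − 3 × 3.6621 = 3.9026

3.903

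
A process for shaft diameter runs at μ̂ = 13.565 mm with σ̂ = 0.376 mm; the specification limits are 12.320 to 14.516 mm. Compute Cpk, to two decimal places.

0.84

Cpu = (USL − μ̂) / (3σ̂) = (14.516 − 13.565) / (3 × 0.376) = 0.8431; Cpl = (μ̂ − LSL) / (3σ̂) = (13.565 − 12.320) / (3 × 0.376) = 1.1037; Cpk = min(Cpu, Cpl) = 0.8431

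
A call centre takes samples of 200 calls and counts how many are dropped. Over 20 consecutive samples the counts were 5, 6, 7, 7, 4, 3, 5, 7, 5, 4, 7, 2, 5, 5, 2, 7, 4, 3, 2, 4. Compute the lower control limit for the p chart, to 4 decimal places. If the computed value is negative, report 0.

0.0000

p̄ = Σdᵢ / (k·n) = 94 / (20 × 200) = 0.02350
LCL = p̄ − 3·√(p̄(1−p̄)/n) = 0.02350 − 3 × 0.01071 = -0.00863 → 0 (negative, so LCL = 0)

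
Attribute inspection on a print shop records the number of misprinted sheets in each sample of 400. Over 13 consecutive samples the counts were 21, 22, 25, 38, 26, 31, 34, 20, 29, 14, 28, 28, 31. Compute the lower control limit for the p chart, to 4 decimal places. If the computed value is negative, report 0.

0.0293

p̄ = Σdᵢ / (k·n) = 347 / (13 × 400) = 0.06673
LCL = p̄ − 3·√(p̄(1−p̄)/n) = 0.06673 − 3 × 0.01248 = 0.02930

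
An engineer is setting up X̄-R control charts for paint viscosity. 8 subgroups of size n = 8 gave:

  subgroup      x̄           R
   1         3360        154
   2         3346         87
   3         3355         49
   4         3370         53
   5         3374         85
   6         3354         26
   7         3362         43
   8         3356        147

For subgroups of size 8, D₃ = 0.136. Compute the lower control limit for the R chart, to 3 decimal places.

R̄ = (154 + 87 + 49 + 53 + 85 + 26 + 43 + 147) / 8 = 644.0000 / 8 = 80.5000
LCL_R = D₃·R̄ = 0.136 × 80.5000 = 10.9480

10.948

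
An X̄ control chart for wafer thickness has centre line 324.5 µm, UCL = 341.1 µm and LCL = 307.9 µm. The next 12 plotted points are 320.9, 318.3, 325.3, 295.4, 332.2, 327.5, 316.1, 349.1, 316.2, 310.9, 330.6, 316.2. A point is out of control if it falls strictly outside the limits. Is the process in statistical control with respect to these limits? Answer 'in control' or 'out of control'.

out of control

Compare each point to [307.9, 341.1]: sample 4 = 295.4 < LCL; sample 8 = 349.1 > UCL.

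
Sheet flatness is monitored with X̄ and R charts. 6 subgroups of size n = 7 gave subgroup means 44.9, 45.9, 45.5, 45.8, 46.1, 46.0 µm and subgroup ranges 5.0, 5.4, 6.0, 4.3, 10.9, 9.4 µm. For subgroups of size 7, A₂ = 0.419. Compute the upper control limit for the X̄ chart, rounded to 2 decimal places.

48.56

X̄̄ = (44.9 + 45.9 + 45.5 + 45.8 + 46.1 + 46.0) / 6 = 274.2000 / 6 = 45.7000
R̄ = (5.0 + 5.4 + 6.0 + 4.3 + 10.9 + 9.4) / 6 = 41.0000 / 6 = 6.8333
UCL = X̄̄ + A₂·R̄ = 45.7000 + 0.419 × 6.8333 = 48.5632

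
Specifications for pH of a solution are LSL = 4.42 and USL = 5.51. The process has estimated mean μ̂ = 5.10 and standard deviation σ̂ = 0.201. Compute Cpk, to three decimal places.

Cpu = (USL − μ̂) / (3σ̂) = (5.51 − 5.10) / (3 × 0.201) = 0.6799; Cpl = (μ̂ − LSL) / (3σ̂) = (5.10 − 4.42) / (3 × 0.201) = 1.1277; Cpk = min(Cpu, Cpl) = 0.6799

0.680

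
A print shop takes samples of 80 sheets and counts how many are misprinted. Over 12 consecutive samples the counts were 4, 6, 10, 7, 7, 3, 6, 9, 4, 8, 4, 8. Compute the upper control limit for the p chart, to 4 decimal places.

p̄ = Σdᵢ / (k·n) = 76 / (12 × 80) = 0.07917
UCL = p̄ + 3·√(p̄(1−p̄)/n) = 0.07917 + 3 × √(0.07917×0.92083/80) = 0.07917 + 3 × 0.03019 = 0.16973

0.1697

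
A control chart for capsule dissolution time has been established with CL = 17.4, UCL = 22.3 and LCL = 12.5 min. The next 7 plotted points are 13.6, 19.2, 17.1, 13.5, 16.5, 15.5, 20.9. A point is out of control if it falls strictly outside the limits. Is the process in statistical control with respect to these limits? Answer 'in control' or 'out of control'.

All 7 points lie within [12.5, 22.3].

in control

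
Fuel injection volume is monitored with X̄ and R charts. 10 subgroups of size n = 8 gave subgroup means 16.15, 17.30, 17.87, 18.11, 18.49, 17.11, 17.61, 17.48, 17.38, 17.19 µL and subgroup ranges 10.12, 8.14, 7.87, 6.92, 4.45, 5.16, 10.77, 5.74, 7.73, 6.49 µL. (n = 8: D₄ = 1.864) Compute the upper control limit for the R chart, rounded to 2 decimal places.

R̄ = (10.12 + 8.14 + 7.87 + 6.92 + 4.45 + 5.16 + 10.77 + 5.74 + 7.73 + 6.49) / 10 = 73.3900 / 10 = 7.3390
UCL_R = D₄·R̄ = 1.864 × 7.3390 = 13.6799

13.68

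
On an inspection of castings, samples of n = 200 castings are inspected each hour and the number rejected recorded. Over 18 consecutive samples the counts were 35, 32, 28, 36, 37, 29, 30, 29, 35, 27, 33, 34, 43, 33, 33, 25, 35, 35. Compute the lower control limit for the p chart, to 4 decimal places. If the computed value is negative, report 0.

p̄ = Σdᵢ / (k·n) = 589 / (18 × 200) = 0.16361
LCL = p̄ − 3·√(p̄(1−p̄)/n) = 0.16361 − 3 × 0.02616 = 0.08514

0.0851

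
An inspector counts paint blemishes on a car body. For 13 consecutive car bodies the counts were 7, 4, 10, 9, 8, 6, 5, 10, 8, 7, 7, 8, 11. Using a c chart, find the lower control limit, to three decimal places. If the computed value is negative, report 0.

c̄ = (7 + 4 + 10 + 9 + 8 + 6 + 5 + 10 + 8 + 7 + 7 + 8 + 11) / 13 = 100 / 13 = 7.6923
LCL = c̄ − 3√c̄ = 7.6923 − 3 × 2.7735 = -0.6282 → 0 (cannot be negative)

0.000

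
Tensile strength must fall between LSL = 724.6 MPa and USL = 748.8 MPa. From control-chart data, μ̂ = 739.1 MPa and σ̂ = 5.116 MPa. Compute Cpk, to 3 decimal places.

0.632

Cpu = (USL − μ̂) / (3σ̂) = (748.8 − 739.1) / (3 × 5.116) = 0.6320; Cpl = (μ̂ − LSL) / (3σ̂) = (739.1 − 724.6) / (3 × 5.116) = 0.9447; Cpk = min(Cpu, Cpl) = 0.6320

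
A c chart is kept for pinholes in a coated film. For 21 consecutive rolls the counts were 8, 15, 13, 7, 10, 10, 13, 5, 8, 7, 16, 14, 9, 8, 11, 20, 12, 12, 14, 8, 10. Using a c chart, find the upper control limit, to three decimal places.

c̄ = (8 + 15 + 13 + 7 + 10 + 10 + 13 + 5 + 8 + 7 + 16 + 14 + 9 + 8 + 11 + 20 + 12 + 12 + 14 + 8 + 10) / 21 = 230 / 21 = 10.9524
UCL = c̄ + 3√c̄ = 10.9524 + 3 × √10.9524 = 10.9524 + 3 × 3.3094 = 20.8807

20.881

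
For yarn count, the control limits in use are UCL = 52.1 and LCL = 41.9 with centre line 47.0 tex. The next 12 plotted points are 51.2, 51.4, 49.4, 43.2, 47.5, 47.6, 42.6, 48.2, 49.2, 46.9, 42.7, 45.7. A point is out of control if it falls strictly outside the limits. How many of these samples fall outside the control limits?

All 12 points lie within [41.9, 52.1].

0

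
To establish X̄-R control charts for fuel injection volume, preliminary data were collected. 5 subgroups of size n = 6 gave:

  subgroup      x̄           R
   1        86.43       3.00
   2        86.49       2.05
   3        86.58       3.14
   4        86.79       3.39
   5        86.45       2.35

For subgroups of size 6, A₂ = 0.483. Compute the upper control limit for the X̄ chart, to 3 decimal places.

X̄̄ = (86.43 + 86.49 + 86.58 + 86.79 + 86.45) / 5 = 432.7400 / 5 = 86.5480
R̄ = (3.00 + 2.05 + 3.14 + 3.39 + 2.35) / 5 = 13.9300 / 5 = 2.7860
UCL = X̄̄ + A₂·R̄ = 86.5480 + 0.483 × 2.7860 = 87.8936

87.894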